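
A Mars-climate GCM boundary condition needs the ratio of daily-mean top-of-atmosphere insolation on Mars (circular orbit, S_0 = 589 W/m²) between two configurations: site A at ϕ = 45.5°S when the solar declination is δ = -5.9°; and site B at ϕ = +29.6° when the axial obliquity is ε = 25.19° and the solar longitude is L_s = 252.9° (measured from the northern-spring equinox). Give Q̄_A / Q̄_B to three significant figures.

Q̄_A / Q̄_B ≈ 1.62

— Configuration A (ϕ=-45.5°):
cos h₀ = −tan(-45.5°) tan(-5.900°) = -0.1052, h₀ = 1.6762 rad.
Bracket: h₀ sin ϕ sin δ + cos ϕ cos δ sin h₀ = 1.6762×-0.71325×-0.10279 + 0.70091×0.99470×0.99446 = 0.122891 + 0.693333 = 0.816224.
Q̄ = (S_0/π) × [bracket] = (589/π) × 0.816224 = 153.03 W/m².
— Configuration B (ϕ=+29.6°):
Solar declination: sin δ = sin ε · sin L_s = sin 25.19° × sin 252.9° = -0.40681, so δ = -24.004°.
cos h₀ = −tan(+29.6°) tan(-24.004°) = 0.2530, h₀ = 1.3150 rad.
Bracket: h₀ sin ϕ sin δ + cos ϕ cos δ sin h₀ = 1.3150×0.49394×-0.40681 + 0.86949×0.91351×0.96747 = -0.264236 + 0.768450 = 0.504214.
Q̄ = (S_0/π) × [bracket] = (589/π) × 0.504214 = 94.532 W/m².
Ratio Q̄_A / Q̄_B = 153.03 / 94.532 = 1.619.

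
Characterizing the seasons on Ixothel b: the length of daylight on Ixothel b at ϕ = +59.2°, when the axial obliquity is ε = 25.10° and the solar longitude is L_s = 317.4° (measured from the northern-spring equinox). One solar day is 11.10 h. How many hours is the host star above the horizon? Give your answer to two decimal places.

3.69 h

Solar declination: sin δ = sin ε · sin L_s = sin 25.10° × sin 317.4° = -0.28713, so δ = -16.686°.
cos h₀ = −tan ϕ · tan δ = −tan(+59.2°) × tan(-16.686°) = 0.5028, so h₀ = 1.0439 rad = 59.81°.
Daylight = 2h₀/(2π) × 11.10 h = (1.0439/π) × 11.10 = 3.69 h.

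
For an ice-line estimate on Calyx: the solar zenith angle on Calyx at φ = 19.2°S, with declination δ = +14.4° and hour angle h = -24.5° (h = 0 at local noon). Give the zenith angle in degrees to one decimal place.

θ_z = 41.4°

cos θ_z = sin φ sin δ + cos φ cos δ cos h = -0.081786 + 0.832348 = 0.750562.
θ_z = arccos(0.750562) = 41.4°.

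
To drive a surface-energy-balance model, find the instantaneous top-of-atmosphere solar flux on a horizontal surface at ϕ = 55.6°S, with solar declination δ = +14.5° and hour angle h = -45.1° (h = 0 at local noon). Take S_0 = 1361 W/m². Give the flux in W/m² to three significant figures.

cos θ_z = sin ϕ sin δ + cos ϕ cos δ cos h = -0.206592 + 0.386092 = 0.179500.
Flux = S_0 · cos θ_z = 1361 × 0.179500 = 244.3 W/m².

244 W/m²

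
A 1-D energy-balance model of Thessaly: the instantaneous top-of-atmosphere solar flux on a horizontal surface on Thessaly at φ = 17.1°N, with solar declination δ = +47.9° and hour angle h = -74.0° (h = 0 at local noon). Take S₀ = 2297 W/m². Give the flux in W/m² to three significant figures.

907 W/m²

cos θ_z = sin φ sin δ + cos φ cos δ cos h = 0.218171 + 0.176625 = 0.394796.
Flux = S₀ · cos θ_z = 2297 × 0.394796 = 906.8 W/m².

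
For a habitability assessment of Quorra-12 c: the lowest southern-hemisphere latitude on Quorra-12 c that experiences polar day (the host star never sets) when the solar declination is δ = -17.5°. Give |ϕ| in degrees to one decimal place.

|ϕ| = 72.5°

Polar day requires cos h₀ = −tan ϕ tan δ ≤ −1, i.e. tan ϕ tan δ ≥ 1.
The boundary is |tan ϕ| · |tan δ| = 1, so |ϕ| = 90° − |δ| = 90° − 17.5° = 72.5° in the southern hemisphere.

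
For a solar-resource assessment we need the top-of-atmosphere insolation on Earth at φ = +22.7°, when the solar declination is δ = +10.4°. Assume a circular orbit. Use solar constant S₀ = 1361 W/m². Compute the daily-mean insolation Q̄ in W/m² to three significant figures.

cos H₀ = −tan(+22.7°) tan(+10.400°) = -0.0768, H₀ = 1.6476 rad.
Bracket: H₀ sin φ sin δ + cos φ cos δ sin H₀ = 1.6476×0.38591×0.18052 + 0.92254×0.98357×0.99705 = 0.114779 + 0.904706 = 1.019485.
Q̄ = (S₀/π) × [bracket] = (1361/π) × 1.019485 = 441.7 W/m².

Q̄ ≈ 442 W/m²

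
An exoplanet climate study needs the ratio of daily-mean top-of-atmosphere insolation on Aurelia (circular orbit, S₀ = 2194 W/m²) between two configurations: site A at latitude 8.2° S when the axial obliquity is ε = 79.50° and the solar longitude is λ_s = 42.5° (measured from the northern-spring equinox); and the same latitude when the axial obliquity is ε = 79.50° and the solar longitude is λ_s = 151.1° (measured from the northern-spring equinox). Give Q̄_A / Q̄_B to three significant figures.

Q̄_A / Q̄_B ≈ 0.778

— Configuration A (φ=-8.2°):
Solar declination: sin δ = sin ε · sin λ_s = sin 79.50° × sin 42.5° = 0.66428, so δ = +41.627°.
cos H₀ = −tan(-8.2°) tan(+41.627°) = 0.1281, H₀ = 1.4424 rad.
Bracket: H₀ sin φ sin δ + cos φ cos δ sin H₀ = 1.4424×-0.14263×0.66428 + 0.98978×0.74749×0.99177 = -0.136662 + 0.733762 = 0.597100.
Q̄ = (S₀/π) × [bracket] = (2194/π) × 0.597100 = 417.00 W/m².
— Configuration B (φ=-8.2°):
Solar declination: sin δ = sin ε · sin λ_s = sin 79.50° × sin 151.1° = 0.47519, so δ = +28.372°.
cos H₀ = −tan(-8.2°) tan(+28.372°) = 0.0778, H₀ = 1.4929 rad.
Bracket: H₀ sin φ sin δ + cos φ cos δ sin H₀ = 1.4929×-0.14263×0.47519 + 0.98978×0.87988×0.99697 = -0.101183 + 0.868249 = 0.767066.
Q̄ = (S₀/π) × [bracket] = (2194/π) × 0.767066 = 535.70 W/m².
Ratio Q̄_A / Q̄_B = 417.00 / 535.70 = 0.7784.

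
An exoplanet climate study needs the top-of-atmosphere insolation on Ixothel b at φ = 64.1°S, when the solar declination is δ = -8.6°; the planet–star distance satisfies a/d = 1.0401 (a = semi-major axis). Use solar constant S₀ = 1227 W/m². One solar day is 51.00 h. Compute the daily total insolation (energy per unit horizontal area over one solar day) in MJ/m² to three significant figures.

cos H₀ = −tan(-64.1°) tan(-8.600°) = -0.3115, H₀ = 1.8875 rad.
Bracket: H₀ sin φ sin δ + cos φ cos δ sin H₀ = 1.8875×-0.89956×-0.14954 + 0.43680×0.98876×0.95026 = 0.253907 + 0.410408 = 0.664315.
Inverse-square distance factor (a/d)² = 1.0401² = 1.081808.
Q̄ = (S₀/π) × 1.081808 × [bracket] = (1227/π) × 1.081808 × 0.664315 = 280.68 W/m².
Daily total = Q̄ × 51.00 h × 3600 s/h = 280.68 × 51.00 × 3600 / 10⁶ = 51.53 MJ/m².

51.5 MJ/m²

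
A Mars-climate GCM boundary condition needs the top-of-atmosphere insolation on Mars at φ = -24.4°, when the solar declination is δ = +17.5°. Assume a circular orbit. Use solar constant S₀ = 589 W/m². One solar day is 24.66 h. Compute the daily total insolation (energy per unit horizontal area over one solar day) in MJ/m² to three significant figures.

11.4 MJ/m²

cos H₀ = −tan(-24.4°) tan(+17.500°) = 0.1430, H₀ = 1.4273 rad.
Bracket: H₀ sin φ sin δ + cos φ cos δ sin H₀ = 1.4273×-0.41310×0.30071 + 0.91068×0.95372×0.98972 = -0.177304 + 0.859605 = 0.682301.
Q̄ = (S₀/π) × [bracket] = (589/π) × 0.682301 = 127.92 W/m².
Daily total = Q̄ × 24.66 h × 3600 s/h = 127.92 × 24.66 × 3600 / 10⁶ = 11.36 MJ/m².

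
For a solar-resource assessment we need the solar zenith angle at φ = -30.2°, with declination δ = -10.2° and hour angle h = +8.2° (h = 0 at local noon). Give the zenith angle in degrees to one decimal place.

cos θ_z = sin φ sin δ + cos φ cos δ cos h = 0.089077 + 0.841919 = 0.930996.
θ_z = arccos(0.930996) = 21.4°.

θ_z = 21.4°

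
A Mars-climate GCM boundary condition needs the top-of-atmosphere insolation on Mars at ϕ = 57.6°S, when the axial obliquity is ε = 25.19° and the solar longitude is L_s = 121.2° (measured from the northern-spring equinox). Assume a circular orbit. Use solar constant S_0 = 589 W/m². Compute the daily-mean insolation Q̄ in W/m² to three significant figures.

Q̄ ≈ 21.4 W/m²

Solar declination: sin δ = sin ε · sin L_s = sin 25.19° × sin 121.2° = 0.36406, so δ = +21.350°.
cos h₀ = −tan(-57.6°) tan(+21.350°) = 0.6159, h₀ = 0.9072 rad.
Bracket: h₀ sin ϕ sin δ + cos ϕ cos δ sin h₀ = 0.9072×-0.84433×0.36406 + 0.53583×0.93137×0.78779 = -0.278861 + 0.393151 = 0.114290.
Q̄ = (S_0/π) × [bracket] = (589/π) × 0.114290 = 21.43 W/m².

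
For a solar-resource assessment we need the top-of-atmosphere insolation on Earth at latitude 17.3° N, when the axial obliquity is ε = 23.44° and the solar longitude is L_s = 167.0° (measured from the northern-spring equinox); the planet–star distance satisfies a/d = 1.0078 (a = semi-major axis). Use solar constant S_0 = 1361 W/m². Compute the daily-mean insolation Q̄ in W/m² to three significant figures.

Solar declination: sin δ = sin ε · sin L_s = sin 23.44° × sin 167.0° = 0.08948, so δ = +5.134°.
cos h₀ = −tan(+17.3°) tan(+5.134°) = -0.0280, h₀ = 1.5988 rad.
Bracket: h₀ sin ϕ sin δ + cos ϕ cos δ sin h₀ = 1.5988×0.29737×0.08948 + 0.95476×0.99599×0.99961 = 0.042542 + 0.950561 = 0.993103.
Inverse-square distance factor (a/d)² = 1.0078² = 1.015661.
Q̄ = (S_0/π) × 1.015661 × [bracket] = (1361/π) × 1.015661 × 0.993103 = 437.0 W/m².

Q̄ ≈ 437 W/m²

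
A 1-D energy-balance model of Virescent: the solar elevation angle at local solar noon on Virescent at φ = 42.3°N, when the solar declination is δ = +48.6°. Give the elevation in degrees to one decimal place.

83.7°

At local noon the hour angle is zero, so the zenith angle equals |φ − δ| = |+42.3° − (+48.600°)| = 6.300°.
Elevation = 90° − 6.300° = 83.7°.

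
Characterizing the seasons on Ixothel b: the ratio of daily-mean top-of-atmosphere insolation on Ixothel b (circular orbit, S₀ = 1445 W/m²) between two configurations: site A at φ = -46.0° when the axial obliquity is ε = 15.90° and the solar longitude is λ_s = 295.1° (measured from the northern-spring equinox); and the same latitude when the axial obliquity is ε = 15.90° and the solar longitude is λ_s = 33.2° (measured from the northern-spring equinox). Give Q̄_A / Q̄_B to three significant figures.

Q̄_A / Q̄_B ≈ 1.86

— Configuration A (φ=-46.0°):
Solar declination: sin δ = sin ε · sin λ_s = sin 15.90° × sin 295.1° = -0.24809, so δ = -14.364°.
cos H₀ = −tan(-46.0°) tan(-14.364°) = -0.2652, H₀ = 1.8392 rad.
Bracket: H₀ sin φ sin δ + cos φ cos δ sin H₀ = 1.8392×-0.71934×-0.24809 + 0.69466×0.96874×0.96419 = 0.328226 + 0.648847 = 0.977073.
Q̄ = (S₀/π) × [bracket] = (1445/π) × 0.977073 = 449.41 W/m².
— Configuration B (φ=-46.0°):
Solar declination: sin δ = sin ε · sin λ_s = sin 15.90° × sin 33.2° = 0.15001, so δ = +8.628°.
cos H₀ = −tan(-46.0°) tan(+8.628°) = 0.1571, H₀ = 1.4130 rad.
Bracket: H₀ sin φ sin δ + cos φ cos δ sin H₀ = 1.4130×-0.71934×0.15001 + 0.69466×0.98868×0.98758 = -0.152474 + 0.678266 = 0.525792.
Q̄ = (S₀/π) × [bracket] = (1445/π) × 0.525792 = 241.84 W/m².
Ratio Q̄_A / Q̄_B = 449.41 / 241.84 = 1.858.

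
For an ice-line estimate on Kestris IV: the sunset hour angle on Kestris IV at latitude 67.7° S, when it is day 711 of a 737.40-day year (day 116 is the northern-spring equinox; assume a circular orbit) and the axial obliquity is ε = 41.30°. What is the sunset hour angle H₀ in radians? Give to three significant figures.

Solar longitude: λ_s = 360° × (711 − 116)/737.40 = 290.480°.
sin δ = sin 41.30° × sin 290.480° = -0.61829, so δ = -38.191°.
Sunrise equation: cos H₀ = −tan φ · tan δ = -1.9181 ≤ −1, so the host star never sets (polar day) and H₀ = π.

H₀ = 3.14 rad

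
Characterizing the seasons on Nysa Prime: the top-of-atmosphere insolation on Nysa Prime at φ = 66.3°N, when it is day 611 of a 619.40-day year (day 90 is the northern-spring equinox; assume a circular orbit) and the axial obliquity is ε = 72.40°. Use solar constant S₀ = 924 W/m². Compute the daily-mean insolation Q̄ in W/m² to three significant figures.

Solar longitude: λ_s = 360° × (611 − 90)/619.40 = 302.809°.
sin δ = sin 72.40° × sin 302.809° = -0.80114, so δ = -53.239°.
cos H₀ = −tan(+66.3°) tan(-53.239°) = 3.0495 ≥ 1 ⇒ polar night, H₀ = 0 and Q̄ = 0.

Q̄ ≈ 0.00 W/m²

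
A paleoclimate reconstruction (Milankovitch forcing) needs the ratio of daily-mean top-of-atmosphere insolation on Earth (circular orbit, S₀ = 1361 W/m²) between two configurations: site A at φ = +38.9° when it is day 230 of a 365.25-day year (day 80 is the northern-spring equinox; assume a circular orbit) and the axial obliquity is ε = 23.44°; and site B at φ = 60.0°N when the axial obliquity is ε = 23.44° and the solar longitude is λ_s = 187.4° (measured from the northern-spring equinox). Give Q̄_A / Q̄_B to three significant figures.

— Configuration A (φ=+38.9°):
Solar longitude: λ_s = 360° × (230 − 80)/365.25 = 147.844°.
sin δ = sin 23.44° × sin 147.844° = 0.21171, so δ = +12.223°.
cos H₀ = −tan(+38.9°) tan(+12.223°) = -0.1748, H₀ = 1.7465 rad.
Bracket: H₀ sin φ sin δ + cos φ cos δ sin H₀ = 1.7465×0.62796×0.21171 + 0.77824×0.97733×0.98461 = 0.232189 + 0.748892 = 0.981081.
Q̄ = (S₀/π) × [bracket] = (1361/π) × 0.981081 = 425.02 W/m².
— Configuration B (φ=+60.0°):
Solar declination: sin δ = sin ε · sin λ_s = sin 23.44° × sin 187.4° = -0.05123, so δ = -2.937°.
cos H₀ = −tan(+60.0°) tan(-2.937°) = 0.0889, H₀ = 1.4818 rad.
Bracket: H₀ sin φ sin δ + cos φ cos δ sin H₀ = 1.4818×0.86603×-0.05123 + 0.50000×0.99869×0.99604 = -0.065743 + 0.497368 = 0.431625.
Q̄ = (S₀/π) × [bracket] = (1361/π) × 0.431625 = 186.99 W/m².
Ratio Q̄_A / Q̄_B = 425.02 / 186.99 = 2.273.

Q̄_A / Q̄_B ≈ 2.27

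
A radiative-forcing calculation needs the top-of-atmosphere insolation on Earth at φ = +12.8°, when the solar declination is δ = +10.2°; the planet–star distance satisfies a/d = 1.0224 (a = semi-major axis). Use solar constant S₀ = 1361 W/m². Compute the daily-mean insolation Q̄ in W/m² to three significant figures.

Q̄ ≈ 463 W/m²

cos H₀ = −tan(+12.8°) tan(+10.200°) = -0.0409, H₀ = 1.6117 rad.
Bracket: H₀ sin φ sin δ + cos φ cos δ sin H₀ = 1.6117×0.22155×0.17708 + 0.97515×0.98420×0.99916 = 0.063230 + 0.958936 = 1.022166.
Inverse-square distance factor (a/d)² = 1.0224² = 1.045302.
Q̄ = (S₀/π) × 1.045302 × [bracket] = (1361/π) × 1.045302 × 1.022166 = 462.9 W/m².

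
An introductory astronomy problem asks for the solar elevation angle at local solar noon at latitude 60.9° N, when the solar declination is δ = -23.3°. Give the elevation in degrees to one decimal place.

At local noon the hour angle is zero, so the zenith angle equals |ϕ − δ| = |+60.9° − (-23.300°)| = 84.200°.
Elevation = 90° − 84.200° = 5.8°.

5.8°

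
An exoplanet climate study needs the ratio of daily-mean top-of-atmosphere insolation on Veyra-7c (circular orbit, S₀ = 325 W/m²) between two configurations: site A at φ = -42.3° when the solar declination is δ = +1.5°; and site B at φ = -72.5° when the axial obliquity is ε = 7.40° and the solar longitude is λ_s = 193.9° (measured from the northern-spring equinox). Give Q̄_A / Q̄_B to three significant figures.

Q̄_A / Q̄_B ≈ 2.04

— Configuration A (φ=-42.3°):
cos H₀ = −tan(-42.3°) tan(+1.500°) = 0.0238, H₀ = 1.5470 rad.
Bracket: H₀ sin φ sin δ + cos φ cos δ sin H₀ = 1.5470×-0.67301×0.02618 + 0.73963×0.99966×0.99972 = -0.027257 + 0.739171 = 0.711914.
Q̄ = (S₀/π) × [bracket] = (325/π) × 0.711914 = 73.648 W/m².
— Configuration B (φ=-72.5°):
Solar declination: sin δ = sin ε · sin λ_s = sin 7.40° × sin 193.9° = -0.03094, so δ = -1.773°.
cos H₀ = −tan(-72.5°) tan(-1.773°) = -0.0982, H₀ = 1.6691 rad.
Bracket: H₀ sin φ sin δ + cos φ cos δ sin H₀ = 1.6691×-0.95372×-0.03094 + 0.30071×0.99952×0.99517 = 0.049252 + 0.299114 = 0.348366.
Q̄ = (S₀/π) × [bracket] = (325/π) × 0.348366 = 36.039 W/m².
Ratio Q̄_A / Q̄_B = 73.648 / 36.039 = 2.044.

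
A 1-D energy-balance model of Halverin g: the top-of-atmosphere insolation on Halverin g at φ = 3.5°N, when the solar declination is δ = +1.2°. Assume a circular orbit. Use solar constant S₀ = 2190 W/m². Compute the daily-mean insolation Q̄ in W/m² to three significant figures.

Q̄ ≈ 697 W/m²

cos H₀ = −tan(+3.5°) tan(+1.200°) = -0.0013, H₀ = 1.5721 rad.
Bracket: H₀ sin φ sin δ + cos φ cos δ sin H₀ = 1.5721×0.06105×0.02094 + 0.99813×0.99978×1.00000 = 0.002010 + 0.997910 = 0.999920.
Q̄ = (S₀/π) × [bracket] = (2190/π) × 0.999920 = 697.0 W/m².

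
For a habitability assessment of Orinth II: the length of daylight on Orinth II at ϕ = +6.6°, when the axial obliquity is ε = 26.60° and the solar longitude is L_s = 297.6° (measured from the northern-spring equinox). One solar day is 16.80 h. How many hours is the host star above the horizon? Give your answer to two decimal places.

8.13 h

Solar declination: sin δ = sin ε · sin L_s = sin 26.60° × sin 297.6° = -0.39681, so δ = -23.379°.
cos h₀ = −tan ϕ · tan δ = −tan(+6.6°) × tan(-23.379°) = 0.0500, so h₀ = 1.5208 rad = 87.13°.
Daylight = 2h₀/(2π) × 16.80 h = (1.5208/π) × 16.80 = 8.13 h.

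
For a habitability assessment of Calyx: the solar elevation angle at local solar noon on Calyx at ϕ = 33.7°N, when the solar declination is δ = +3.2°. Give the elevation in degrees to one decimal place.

At local noon the hour angle is zero, so the zenith angle equals |ϕ − δ| = |+33.7° − (+3.200°)| = 30.500°.
Elevation = 90° − 30.500° = 59.5°.

59.5°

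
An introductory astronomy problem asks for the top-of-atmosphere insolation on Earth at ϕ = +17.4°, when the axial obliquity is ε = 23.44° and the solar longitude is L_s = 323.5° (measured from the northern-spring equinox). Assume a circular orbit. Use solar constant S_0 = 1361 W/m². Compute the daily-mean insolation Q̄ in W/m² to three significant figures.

Solar declination: sin δ = sin ε · sin L_s = sin 23.44° × sin 323.5° = -0.23661, so δ = -13.687°.
cos h₀ = −tan(+17.4°) tan(-13.687°) = 0.0763, h₀ = 1.4944 rad.
Bracket: h₀ sin ϕ sin δ + cos ϕ cos δ sin h₀ = 1.4944×0.29904×-0.23661 + 0.95424×0.97160×0.99708 = -0.105738 + 0.924432 = 0.818694.
Q̄ = (S_0/π) × [bracket] = (1361/π) × 0.818694 = 354.7 W/m².

Q̄ ≈ 355 W/m²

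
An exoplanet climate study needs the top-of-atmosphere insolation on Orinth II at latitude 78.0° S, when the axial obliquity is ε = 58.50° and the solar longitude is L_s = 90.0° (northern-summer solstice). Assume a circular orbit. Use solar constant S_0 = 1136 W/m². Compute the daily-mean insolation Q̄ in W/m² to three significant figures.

Solar declination: sin δ = sin ε · sin L_s = sin 58.50° × sin 90.0° = 0.85264, so δ = +58.500°.
cos h₀ = −tan(-78.0°) tan(+58.500°) = 7.6773 ≥ 1 ⇒ polar night, h₀ = 0 and Q̄ = 0.

Q̄ ≈ 0.00 W/m²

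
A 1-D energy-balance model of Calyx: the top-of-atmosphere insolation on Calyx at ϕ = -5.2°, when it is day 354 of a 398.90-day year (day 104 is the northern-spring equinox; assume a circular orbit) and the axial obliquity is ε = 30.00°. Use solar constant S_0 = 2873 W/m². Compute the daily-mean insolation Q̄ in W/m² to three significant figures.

Q̄ ≈ 898 W/m²

Solar longitude: L_s = 360° × (354 − 104)/398.90 = 225.620°.
sin δ = sin 30.00° × sin 225.620° = -0.35736, so δ = -20.938°.
cos h₀ = −tan(-5.2°) tan(-20.938°) = -0.0348, h₀ = 1.6056 rad.
Bracket: h₀ sin ϕ sin δ + cos ϕ cos δ sin h₀ = 1.6056×-0.09063×-0.35736 + 0.99588×0.93397×0.99939 = 0.052001 + 0.929555 = 0.981556.
Q̄ = (S_0/π) × [bracket] = (2873/π) × 0.981556 = 897.6 W/m².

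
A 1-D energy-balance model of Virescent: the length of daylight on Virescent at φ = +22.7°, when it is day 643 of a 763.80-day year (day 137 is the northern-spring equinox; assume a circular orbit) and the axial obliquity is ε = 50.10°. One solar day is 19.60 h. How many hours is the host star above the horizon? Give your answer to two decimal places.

7.49 h

Solar longitude: λ_s = 360° × (643 − 137)/763.80 = 238.492°.
sin δ = sin 50.10° × sin 238.492° = -0.65406, so δ = -40.848°.
cos H₀ = −tan φ · tan δ = −tan(+22.7°) × tan(-40.848°) = 0.3617, so H₀ = 1.2007 rad = 68.80°.
Daylight = 2H₀/(2π) × 19.60 h = (1.2007/π) × 19.60 = 7.49 h.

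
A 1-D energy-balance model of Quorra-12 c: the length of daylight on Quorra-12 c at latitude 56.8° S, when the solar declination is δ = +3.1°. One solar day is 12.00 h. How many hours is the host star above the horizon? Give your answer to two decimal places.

5.68 h

cos h₀ = −tan ϕ · tan δ = −tan(-56.8°) × tan(+3.100°) = 0.0828, so h₀ = 1.4879 rad = 85.25°.
Daylight = 2h₀/(2π) × 12.00 h = (1.4879/π) × 12.00 = 5.68 h.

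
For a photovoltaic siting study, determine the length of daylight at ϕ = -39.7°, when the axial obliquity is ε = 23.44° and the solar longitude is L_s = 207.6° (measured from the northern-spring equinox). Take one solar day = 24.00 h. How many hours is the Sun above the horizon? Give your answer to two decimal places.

13.19 h

Solar declination: sin δ = sin ε · sin L_s = sin 23.44° × sin 207.6° = -0.18429, so δ = -10.620°.
cos h₀ = −tan ϕ · tan δ = −tan(-39.7°) × tan(-10.620°) = -0.1557, so h₀ = 1.7271 rad = 98.96°.
Daylight = 2h₀/(2π) × 24.00 h = (1.7271/π) × 24.00 = 13.19 h.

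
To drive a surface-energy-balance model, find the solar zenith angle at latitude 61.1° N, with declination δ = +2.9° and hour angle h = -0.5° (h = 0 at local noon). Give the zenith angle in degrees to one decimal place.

cos θ_z = sin ϕ sin δ + cos ϕ cos δ cos h = 0.044292 + 0.482645 = 0.526937.
θ_z = arccos(0.526937) = 58.2°.

θ_z = 58.2°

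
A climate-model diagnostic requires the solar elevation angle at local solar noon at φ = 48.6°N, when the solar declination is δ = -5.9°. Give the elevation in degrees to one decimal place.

35.5°

At local noon the hour angle is zero, so the zenith angle equals |φ − δ| = |+48.6° − (-5.900°)| = 54.500°.
Elevation = 90° − 54.500° = 35.5°.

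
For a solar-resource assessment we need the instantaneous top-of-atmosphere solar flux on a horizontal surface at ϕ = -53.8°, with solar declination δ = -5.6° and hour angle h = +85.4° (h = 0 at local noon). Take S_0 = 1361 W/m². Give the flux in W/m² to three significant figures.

171 W/m²

cos θ_z = sin ϕ sin δ + cos ϕ cos δ cos h = 0.078746 + 0.047140 = 0.125886.
Flux = S_0 · cos θ_z = 1361 × 0.125886 = 171.3 W/m².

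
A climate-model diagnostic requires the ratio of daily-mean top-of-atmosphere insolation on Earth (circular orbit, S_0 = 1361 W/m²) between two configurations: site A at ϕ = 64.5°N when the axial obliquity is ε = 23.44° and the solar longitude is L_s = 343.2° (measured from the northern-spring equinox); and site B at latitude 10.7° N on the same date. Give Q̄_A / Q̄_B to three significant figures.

— Configuration A (ϕ=+64.5°):
Solar declination: sin δ = sin ε · sin L_s = sin 23.44° × sin 343.2° = -0.11497, so δ = -6.602°.
cos h₀ = −tan(+64.5°) tan(-6.602°) = 0.2427, h₀ = 1.3257 rad.
Bracket: h₀ sin ϕ sin δ + cos ϕ cos δ sin h₀ = 1.3257×0.90259×-0.11497 + 0.43051×0.99337×0.97011 = -0.137569 + 0.414873 = 0.277304.
Q̄ = (S_0/π) × [bracket] = (1361/π) × 0.277304 = 120.13 W/m².
— Configuration B (ϕ=+10.7°):
cos h₀ = −tan(+10.7°) tan(-6.602°) = 0.0219, h₀ = 1.5489 rad.
Bracket: h₀ sin ϕ sin δ + cos ϕ cos δ sin h₀ = 1.5489×0.18567×-0.11497 + 0.98261×0.99337×0.99976 = -0.033064 + 0.975861 = 0.942797.
Q̄ = (S_0/π) × [bracket] = (1361/π) × 0.942797 = 408.44 W/m².
Ratio Q̄_A / Q̄_B = 120.13 / 408.44 = 0.2941.

Q̄_A / Q̄_B ≈ 0.294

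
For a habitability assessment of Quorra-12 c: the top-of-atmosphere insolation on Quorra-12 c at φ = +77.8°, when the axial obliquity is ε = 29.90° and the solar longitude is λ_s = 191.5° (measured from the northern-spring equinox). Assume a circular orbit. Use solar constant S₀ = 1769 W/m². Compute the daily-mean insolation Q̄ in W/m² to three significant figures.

Q̄ ≈ 45.4 W/m²

Solar declination: sin δ = sin ε · sin λ_s = sin 29.90° × sin 191.5° = -0.09938, so δ = -5.704°.
cos H₀ = −tan(+77.8°) tan(-5.704°) = 0.4619, H₀ = 1.0906 rad.
Bracket: H₀ sin φ sin δ + cos φ cos δ sin H₀ = 1.0906×0.97742×-0.09938 + 0.21132×0.99505×0.88691 = -0.105937 + 0.186494 = 0.080557.
Q̄ = (S₀/π) × [bracket] = (1769/π) × 0.080557 = 45.36 W/m².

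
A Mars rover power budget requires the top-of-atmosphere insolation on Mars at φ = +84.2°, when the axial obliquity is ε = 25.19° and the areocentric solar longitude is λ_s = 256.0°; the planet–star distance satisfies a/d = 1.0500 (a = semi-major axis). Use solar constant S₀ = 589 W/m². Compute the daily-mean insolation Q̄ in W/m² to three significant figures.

sin δ = sin 25.19° × sin 256.0° = -0.41298, so δ = -24.392°.
cos H₀ = −tan(+84.2°) tan(-24.392°) = 4.4642 ≥ 1 ⇒ polar night, H₀ = 0 and Q̄ = 0.
Inverse-square distance factor (a/d)² = 1.0500² = 1.102500.

Q̄ ≈ 0.00 W/m²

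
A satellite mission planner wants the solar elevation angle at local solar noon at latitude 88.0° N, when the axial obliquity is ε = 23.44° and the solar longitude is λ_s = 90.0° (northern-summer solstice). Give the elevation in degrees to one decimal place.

Solar declination: sin δ = sin ε · sin λ_s = sin 23.44° × sin 90.0° = 0.39779, so δ = +23.440°.
At local noon the hour angle is zero, so the zenith angle equals |φ − δ| = |+88.0° − (+23.440°)| = 64.560°.
Elevation = 90° − 64.560° = 25.4°.

25.4°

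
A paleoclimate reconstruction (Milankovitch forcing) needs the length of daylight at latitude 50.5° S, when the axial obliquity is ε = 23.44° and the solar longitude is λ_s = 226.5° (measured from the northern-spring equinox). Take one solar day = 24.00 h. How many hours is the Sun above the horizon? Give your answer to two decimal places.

14.86 h

Solar declination: sin δ = sin ε · sin λ_s = sin 23.44° × sin 226.5° = -0.28855, so δ = -16.771°.
cos H₀ = −tan φ · tan δ = −tan(-50.5°) × tan(-16.771°) = -0.3656, so H₀ = 1.9451 rad = 111.44°.
Daylight = 2H₀/(2π) × 24.00 h = (1.9451/π) × 24.00 = 14.86 h.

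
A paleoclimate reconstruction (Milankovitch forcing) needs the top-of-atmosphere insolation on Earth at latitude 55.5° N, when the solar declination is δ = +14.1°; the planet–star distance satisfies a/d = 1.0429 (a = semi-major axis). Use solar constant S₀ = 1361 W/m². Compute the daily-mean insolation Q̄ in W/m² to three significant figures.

cos H₀ = −tan(+55.5°) tan(+14.100°) = -0.3655, H₀ = 1.9449 rad.
Bracket: H₀ sin φ sin δ + cos φ cos δ sin H₀ = 1.9449×0.82413×0.24362 + 0.56641×0.96987×0.93082 = 0.390486 + 0.511340 = 0.901826.
Inverse-square distance factor (a/d)² = 1.0429² = 1.087640.
Q̄ = (S₀/π) × 1.087640 × [bracket] = (1361/π) × 1.087640 × 0.901826 = 424.9 W/m².

Q̄ ≈ 425 W/m²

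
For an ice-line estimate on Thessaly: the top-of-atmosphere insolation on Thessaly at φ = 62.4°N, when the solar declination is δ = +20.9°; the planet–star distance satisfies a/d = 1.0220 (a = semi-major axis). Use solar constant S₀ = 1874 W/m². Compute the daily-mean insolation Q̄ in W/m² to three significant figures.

Q̄ ≈ 655 W/m²

cos H₀ = −tan(+62.4°) tan(+20.900°) = -0.7304, H₀ = 2.3898 rad.
Bracket: H₀ sin φ sin δ + cos φ cos δ sin H₀ = 2.3898×0.88620×0.35674 + 0.46330×0.93420×0.68298 = 0.755519 + 0.295604 = 1.051123.
Inverse-square distance factor (a/d)² = 1.0220² = 1.044484.
Q̄ = (S₀/π) × 1.044484 × [bracket] = (1874/π) × 1.044484 × 1.051123 = 654.9 W/m².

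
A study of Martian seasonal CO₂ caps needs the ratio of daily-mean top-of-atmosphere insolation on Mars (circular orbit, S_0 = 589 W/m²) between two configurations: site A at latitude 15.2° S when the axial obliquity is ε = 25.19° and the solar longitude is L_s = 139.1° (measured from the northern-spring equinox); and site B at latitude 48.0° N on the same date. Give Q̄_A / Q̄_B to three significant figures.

Q̄_A / Q̄_B ≈ 0.814

— Configuration A (ϕ=-15.2°):
Solar declination: sin δ = sin ε · sin L_s = sin 25.19° × sin 139.1° = 0.27867, so δ = +16.181°.
cos h₀ = −tan(-15.2°) tan(+16.181°) = 0.0788, h₀ = 1.4919 rad.
Bracket: h₀ sin ϕ sin δ + cos ϕ cos δ sin h₀ = 1.4919×-0.26219×0.27867 + 0.96502×0.96039×0.99689 = -0.109005 + 0.923913 = 0.814908.
Q̄ = (S_0/π) × [bracket] = (589/π) × 0.814908 = 152.78 W/m².
— Configuration B (ϕ=+48.0°):
cos h₀ = −tan(+48.0°) tan(+16.181°) = -0.3223, h₀ = 1.8989 rad.
Bracket: h₀ sin ϕ sin δ + cos ϕ cos δ sin h₀ = 1.8989×0.74314×0.27867 + 0.66913×0.96039×0.94665 = 0.393245 + 0.608342 = 1.001587.
Q̄ = (S_0/π) × [bracket] = (589/π) × 1.001587 = 187.78 W/m².
Ratio Q̄_A / Q̄_B = 152.78 / 187.78 = 0.8136.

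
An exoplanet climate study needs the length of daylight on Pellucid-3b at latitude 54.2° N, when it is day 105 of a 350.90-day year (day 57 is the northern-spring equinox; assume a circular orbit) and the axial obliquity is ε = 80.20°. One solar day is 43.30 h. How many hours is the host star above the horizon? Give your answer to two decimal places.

43.30 h

Solar longitude: λ_s = 360° × (105 − 57)/350.90 = 49.245°.
sin δ = sin 80.20° × sin 49.245° = 0.74645, so δ = +48.284°.
Sunrise equation: cos H₀ = −tan φ · tan δ = -1.5553 ≤ −1, so the host star never sets (polar day) and H₀ = π.
Daylight = 2H₀/(2π) × 43.30 h = (3.1416/π) × 43.30 = 43.30 h.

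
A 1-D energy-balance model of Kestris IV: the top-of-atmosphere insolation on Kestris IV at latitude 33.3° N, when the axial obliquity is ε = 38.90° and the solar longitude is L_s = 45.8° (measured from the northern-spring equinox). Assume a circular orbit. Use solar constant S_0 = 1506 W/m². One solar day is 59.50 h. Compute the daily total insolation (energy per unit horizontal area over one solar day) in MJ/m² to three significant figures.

121 MJ/m²

Solar declination: sin δ = sin ε · sin L_s = sin 38.90° × sin 45.8° = 0.45019, so δ = +26.756°.
cos h₀ = −tan(+33.3°) tan(+26.756°) = -0.3312, h₀ = 1.9084 rad.
Bracket: h₀ sin ϕ sin δ + cos ϕ cos δ sin h₀ = 1.9084×0.54902×0.45019 + 0.83581×0.89293×0.94357 = 0.471686 + 0.704205 = 1.175891.
Q̄ = (S_0/π) × [bracket] = (1506/π) × 1.175891 = 563.69 W/m².
Daily total = Q̄ × 59.50 h × 3600 s/h = 563.69 × 59.50 × 3600 / 10⁶ = 120.7 MJ/m².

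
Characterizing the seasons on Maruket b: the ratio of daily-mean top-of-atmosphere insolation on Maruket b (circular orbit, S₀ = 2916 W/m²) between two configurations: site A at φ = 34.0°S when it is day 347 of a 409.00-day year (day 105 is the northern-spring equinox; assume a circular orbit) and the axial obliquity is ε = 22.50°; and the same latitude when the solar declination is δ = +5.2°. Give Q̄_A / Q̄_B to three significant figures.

Q̄_A / Q̄_B ≈ 1.34

— Configuration A (φ=-34.0°):
Solar longitude: λ_s = 360° × (347 − 105)/409.00 = 213.007°.
sin δ = sin 22.50° × sin 213.007° = -0.20847, so δ = -12.032°.
cos H₀ = −tan(-34.0°) tan(-12.032°) = -0.1438, H₀ = 1.7151 rad.
Bracket: H₀ sin φ sin δ + cos φ cos δ sin H₀ = 1.7151×-0.55919×-0.20847 + 0.82904×0.97803×0.98961 = 0.199937 + 0.802402 = 1.002339.
Q̄ = (S₀/π) × [bracket] = (2916/π) × 1.002339 = 930.36 W/m².
— Configuration B (φ=-34.0°):
cos H₀ = −tan(-34.0°) tan(+5.200°) = 0.0614, H₀ = 1.5094 rad.
Bracket: H₀ sin φ sin δ + cos φ cos δ sin H₀ = 1.5094×-0.55919×0.09063 + 0.82904×0.99588×0.99811 = -0.076495 + 0.824064 = 0.747569.
Q̄ = (S₀/π) × [bracket] = (2916/π) × 0.747569 = 693.89 W/m².
Ratio Q̄_A / Q̄_B = 930.36 / 693.89 = 1.341.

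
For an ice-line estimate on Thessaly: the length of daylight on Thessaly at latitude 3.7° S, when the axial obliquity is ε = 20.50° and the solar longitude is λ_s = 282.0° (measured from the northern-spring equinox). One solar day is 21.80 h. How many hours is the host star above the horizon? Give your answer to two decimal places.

Solar declination: sin δ = sin ε · sin λ_s = sin 20.50° × sin 282.0° = -0.34255, so δ = -20.033°.
cos H₀ = −tan φ · tan δ = −tan(-3.7°) × tan(-20.033°) = -0.0236, so H₀ = 1.5944 rad = 91.35°.
Daylight = 2H₀/(2π) × 21.80 h = (1.5944/π) × 21.80 = 11.06 h.

11.06 h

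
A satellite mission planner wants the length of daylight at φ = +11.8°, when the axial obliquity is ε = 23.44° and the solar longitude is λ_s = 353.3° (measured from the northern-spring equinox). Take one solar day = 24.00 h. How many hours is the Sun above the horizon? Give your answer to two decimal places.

Solar declination: sin δ = sin ε · sin λ_s = sin 23.44° × sin 353.3° = -0.04641, so δ = -2.660°.
cos H₀ = −tan φ · tan δ = −tan(+11.8°) × tan(-2.660°) = 0.0097, so H₀ = 1.5611 rad = 89.44°.
Daylight = 2H₀/(2π) × 24.00 h = (1.5611/π) × 24.00 = 11.93 h.

11.93 h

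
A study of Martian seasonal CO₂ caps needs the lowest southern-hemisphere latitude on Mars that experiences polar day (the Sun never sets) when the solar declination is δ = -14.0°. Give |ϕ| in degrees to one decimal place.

|ϕ| = 76.0°

Polar day requires cos h₀ = −tan ϕ tan δ ≤ −1, i.e. tan ϕ tan δ ≥ 1.
The boundary is |tan ϕ| · |tan δ| = 1, so |ϕ| = 90° − |δ| = 90° − 14.0° = 76.0° in the southern hemisphere.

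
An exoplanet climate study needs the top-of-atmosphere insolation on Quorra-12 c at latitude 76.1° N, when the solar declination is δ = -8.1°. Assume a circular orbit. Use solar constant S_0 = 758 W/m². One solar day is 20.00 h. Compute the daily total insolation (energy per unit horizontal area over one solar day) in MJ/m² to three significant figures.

1.10 MJ/m²

cos h₀ = −tan(+76.1°) tan(-8.100°) = 0.5751, h₀ = 0.9581 rad.
Bracket: h₀ sin ϕ sin δ + cos ϕ cos δ sin h₀ = 0.9581×0.97072×-0.14090 + 0.24023×0.99002×0.81809 = -0.131044 + 0.194568 = 0.063524.
Q̄ = (S_0/π) × [bracket] = (758/π) × 0.063524 = 15.327 W/m².
Daily total = Q̄ × 20.00 h × 3600 s/h = 15.327 × 20.00 × 3600 / 10⁶ = 1.104 MJ/m².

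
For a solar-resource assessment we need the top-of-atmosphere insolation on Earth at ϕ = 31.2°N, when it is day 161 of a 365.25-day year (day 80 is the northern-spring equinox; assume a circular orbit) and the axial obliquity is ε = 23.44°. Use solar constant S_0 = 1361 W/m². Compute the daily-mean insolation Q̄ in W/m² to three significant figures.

Q̄ ≈ 490 W/m²

Solar longitude: L_s = 360° × (161 − 80)/365.25 = 79.836°.
sin δ = sin 23.44° × sin 79.836° = 0.39155, so δ = +23.051°.
cos h₀ = −tan(+31.2°) tan(+23.051°) = -0.2577, h₀ = 1.8314 rad.
Bracket: h₀ sin ϕ sin δ + cos ϕ cos δ sin h₀ = 1.8314×0.51803×0.39155 + 0.85536×0.92016×0.96622 = 0.371471 + 0.760481 = 1.131952.
Q̄ = (S_0/π) × [bracket] = (1361/π) × 1.131952 = 490.4 W/m².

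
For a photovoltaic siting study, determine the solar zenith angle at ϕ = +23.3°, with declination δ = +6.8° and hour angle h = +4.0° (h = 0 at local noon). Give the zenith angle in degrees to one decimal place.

cos θ_z = sin ϕ sin δ + cos ϕ cos δ cos h = 0.046834 + 0.909764 = 0.956598.
θ_z = arccos(0.956598) = 16.9°.

θ_z = 16.9°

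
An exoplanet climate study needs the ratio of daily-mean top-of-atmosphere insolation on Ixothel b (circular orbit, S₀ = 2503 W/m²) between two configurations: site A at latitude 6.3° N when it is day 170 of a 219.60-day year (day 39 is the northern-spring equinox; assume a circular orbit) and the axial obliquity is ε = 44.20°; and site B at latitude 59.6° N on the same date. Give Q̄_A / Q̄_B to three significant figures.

Q̄_A / Q̄_B ≈ 14.2

— Configuration A (φ=+6.3°):
Solar longitude: λ_s = 360° × (170 − 39)/219.60 = 214.754°.
sin δ = sin 44.20° × sin 214.754° = -0.39742, so δ = -23.417°.
cos H₀ = −tan(+6.3°) tan(-23.417°) = 0.0478, H₀ = 1.5230 rad.
Bracket: H₀ sin φ sin δ + cos φ cos δ sin H₀ = 1.5230×0.10973×-0.39742 + 0.99396×0.91764×0.99886 = -0.066416 + 0.911058 = 0.844642.
Q̄ = (S₀/π) × [bracket] = (2503/π) × 0.844642 = 672.95 W/m².
— Configuration B (φ=+59.6°):
cos H₀ = −tan(+59.6°) tan(-23.417°) = 0.7382, H₀ = 0.7404 rad.
Bracket: H₀ sin φ sin δ + cos φ cos δ sin H₀ = 0.7404×0.86251×-0.39742 + 0.50603×0.91764×0.67459 = -0.253793 + 0.313248 = 0.059455.
Q̄ = (S₀/π) × [bracket] = (2503/π) × 0.059455 = 47.370 W/m².
Ratio Q̄_A / Q̄_B = 672.95 / 47.370 = 14.21.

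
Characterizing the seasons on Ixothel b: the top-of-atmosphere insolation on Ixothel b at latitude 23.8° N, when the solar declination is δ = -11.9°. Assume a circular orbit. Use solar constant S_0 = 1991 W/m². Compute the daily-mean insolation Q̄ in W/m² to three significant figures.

Q̄ ≈ 487 W/m²

cos h₀ = −tan(+23.8°) tan(-11.900°) = 0.0929, h₀ = 1.4777 rad.
Bracket: h₀ sin ϕ sin δ + cos ϕ cos δ sin h₀ = 1.4777×0.40355×-0.20620 + 0.91496×0.97851×0.99567 = -0.122962 + 0.891421 = 0.768459.
Q̄ = (S_0/π) × [bracket] = (1991/π) × 0.768459 = 487.0 W/m².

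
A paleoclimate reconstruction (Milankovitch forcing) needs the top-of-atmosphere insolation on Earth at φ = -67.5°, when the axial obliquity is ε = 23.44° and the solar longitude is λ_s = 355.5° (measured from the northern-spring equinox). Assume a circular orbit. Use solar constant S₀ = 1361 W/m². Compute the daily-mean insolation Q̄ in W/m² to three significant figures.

Solar declination: sin δ = sin ε · sin λ_s = sin 23.44° × sin 355.5° = -0.03121, so δ = -1.788°.
cos H₀ = −tan(-67.5°) tan(-1.788°) = -0.0754, H₀ = 1.6463 rad.
Bracket: H₀ sin φ sin δ + cos φ cos δ sin H₀ = 1.6463×-0.92388×-0.03121 + 0.38268×0.99951×0.99715 = 0.047470 + 0.381402 = 0.428872.
Q̄ = (S₀/π) × [bracket] = (1361/π) × 0.428872 = 185.8 W/m².

Q̄ ≈ 186 W/m²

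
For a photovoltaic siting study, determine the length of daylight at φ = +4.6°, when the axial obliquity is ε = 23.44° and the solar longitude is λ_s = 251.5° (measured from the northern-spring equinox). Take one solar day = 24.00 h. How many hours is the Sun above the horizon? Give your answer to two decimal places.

Solar declination: sin δ = sin ε · sin λ_s = sin 23.44° × sin 251.5° = -0.37723, so δ = -22.162°.
cos H₀ = −tan φ · tan δ = −tan(+4.6°) × tan(-22.162°) = 0.0328, so H₀ = 1.5380 rad = 88.12°.
Daylight = 2H₀/(2π) × 24.00 h = (1.5380/π) × 24.00 = 11.75 h.

11.75 h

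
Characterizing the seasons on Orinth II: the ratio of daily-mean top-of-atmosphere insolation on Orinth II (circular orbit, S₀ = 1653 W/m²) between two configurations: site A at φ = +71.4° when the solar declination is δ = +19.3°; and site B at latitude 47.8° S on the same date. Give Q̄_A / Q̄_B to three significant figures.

— Configuration A (φ=+71.4°):
cos H₀ = −tan(+71.4°) tan(+19.300°) = -1.0406 ≤ −1 ⇒ polar day, H₀ = π.
Bracket: H₀ sin φ sin δ + cos φ cos δ sin H₀ = 3.1416×0.94777×0.33051 + 0.31896×0.94380×0.00000 = 0.984098 + 0.000000 = 0.984098.
Q̄ = (S₀/π) × [bracket] = (1653/π) × 0.984098 = 517.80 W/m².
— Configuration B (φ=-47.8°):
cos H₀ = −tan(-47.8°) tan(+19.300°) = 0.3862, H₀ = 1.1743 rad.
Bracket: H₀ sin φ sin δ + cos φ cos δ sin H₀ = 1.1743×-0.74080×0.33051 + 0.67172×0.94380×0.92241 = -0.287518 + 0.584780 = 0.297262.
Q̄ = (S₀/π) × [bracket] = (1653/π) × 0.297262 = 156.41 W/m².
Ratio Q̄_A / Q̄_B = 517.80 / 156.41 = 3.311.

Q̄_A / Q̄_B ≈ 3.31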